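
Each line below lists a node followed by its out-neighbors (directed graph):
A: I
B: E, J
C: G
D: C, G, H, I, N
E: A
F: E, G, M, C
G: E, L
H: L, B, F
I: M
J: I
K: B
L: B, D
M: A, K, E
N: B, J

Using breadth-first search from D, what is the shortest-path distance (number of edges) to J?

2

Level 0: D
Level 1: C, G, H, I, N
Level 2: B, E, F, J, L, M
Level 3: A, K
J first appears at level 2.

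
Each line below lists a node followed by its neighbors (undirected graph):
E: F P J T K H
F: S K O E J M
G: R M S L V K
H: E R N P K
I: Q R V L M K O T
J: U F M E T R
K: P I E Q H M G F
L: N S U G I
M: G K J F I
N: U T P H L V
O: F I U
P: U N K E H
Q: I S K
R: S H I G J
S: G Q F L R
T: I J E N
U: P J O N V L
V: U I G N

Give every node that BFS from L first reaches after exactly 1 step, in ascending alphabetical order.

G, I, N, S, U

Level 0: L
Level 1: G, I, N, S, U
Level 2: F, H, J, K, M, O, P, Q, R, T, V
Level 3: E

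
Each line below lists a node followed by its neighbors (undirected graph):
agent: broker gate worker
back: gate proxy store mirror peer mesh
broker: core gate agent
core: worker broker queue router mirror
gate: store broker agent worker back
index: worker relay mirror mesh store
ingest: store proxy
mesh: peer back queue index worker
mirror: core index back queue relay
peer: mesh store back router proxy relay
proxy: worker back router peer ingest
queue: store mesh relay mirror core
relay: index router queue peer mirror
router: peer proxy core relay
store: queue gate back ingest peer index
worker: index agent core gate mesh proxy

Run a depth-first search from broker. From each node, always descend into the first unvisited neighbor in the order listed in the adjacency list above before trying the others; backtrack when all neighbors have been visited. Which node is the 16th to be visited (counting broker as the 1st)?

agent

Visit broker
broker → core
core → worker
worker → index
index → relay
relay → router
router → peer
peer → mesh
mesh → back
back → gate
gate → store
store → queue
queue → mirror
store → ingest
ingest → proxy
gate → agent

Visit order: broker, core, worker, index, relay, router, peer, mesh, back, gate, store, queue, mirror, ingest, proxy, agent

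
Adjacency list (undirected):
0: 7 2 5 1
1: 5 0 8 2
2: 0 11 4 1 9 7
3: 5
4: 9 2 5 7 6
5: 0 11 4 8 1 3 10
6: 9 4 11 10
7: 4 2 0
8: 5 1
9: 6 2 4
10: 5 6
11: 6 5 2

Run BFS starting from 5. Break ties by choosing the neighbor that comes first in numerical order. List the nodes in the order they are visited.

5 -> 0 -> 1 -> 3 -> 4 -> 8 -> 10 -> 11 -> 2 -> 7 -> 6 -> 9

Visit 5; enqueue 0, 1, 3, 4, 8, 10, 11 → queue [0, 1, 3, 4, 8, 10, 11]
Visit 0; enqueue 2, 7 → queue [1, 3, 4, 8, 10, 11, 2, 7]
Visit 1 → queue [3, 4, 8, 10, 11, 2, 7]
Visit 3 → queue [4, 8, 10, 11, 2, 7]
Visit 4; enqueue 6, 9 → queue [8, 10, 11, 2, 7, 6, 9]
Visit 8 → queue [10, 11, 2, 7, 6, 9]
Visit 10 → queue [11, 2, 7, 6, 9]
Visit 11 → queue [2, 7, 6, 9]
Visit 2 → queue [7, 6, 9]
Visit 7 → queue [6, 9]
Visit 6 → queue [9]
Visit 9 → queue []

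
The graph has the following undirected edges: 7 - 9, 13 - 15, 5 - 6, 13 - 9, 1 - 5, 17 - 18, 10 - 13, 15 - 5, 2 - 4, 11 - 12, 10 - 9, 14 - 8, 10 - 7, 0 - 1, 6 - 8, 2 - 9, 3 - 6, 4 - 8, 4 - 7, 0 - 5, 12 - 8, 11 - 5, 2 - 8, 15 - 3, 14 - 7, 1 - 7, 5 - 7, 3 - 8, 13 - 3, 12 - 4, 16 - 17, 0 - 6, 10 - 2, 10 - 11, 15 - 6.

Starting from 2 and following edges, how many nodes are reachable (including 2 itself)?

16

BFS from 2 visits: 2, 10, 9, 8, 4, 13, 11, 7, 14, 12, 6, 3, 15, 5, 1, 0
Reachable nodes: 16 of 19 total.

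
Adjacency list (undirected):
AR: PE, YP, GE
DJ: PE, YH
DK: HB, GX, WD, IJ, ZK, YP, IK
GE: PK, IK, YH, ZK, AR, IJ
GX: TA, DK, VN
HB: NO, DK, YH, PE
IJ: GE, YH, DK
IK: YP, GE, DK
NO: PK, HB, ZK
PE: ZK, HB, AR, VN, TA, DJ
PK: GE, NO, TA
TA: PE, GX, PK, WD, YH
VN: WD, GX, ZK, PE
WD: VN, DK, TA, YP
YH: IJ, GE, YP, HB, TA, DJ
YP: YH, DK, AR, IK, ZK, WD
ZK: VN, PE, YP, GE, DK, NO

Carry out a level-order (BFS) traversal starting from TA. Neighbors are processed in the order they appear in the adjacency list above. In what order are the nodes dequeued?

Visit TA; enqueue PE, GX, PK, WD, YH → queue [PE, GX, PK, WD, YH]
Visit PE; enqueue ZK, HB, AR, VN, DJ → queue [GX, PK, WD, YH, ZK, HB, AR, VN, DJ]
Visit GX; enqueue DK → queue [PK, WD, YH, ZK, HB, AR, VN, DJ, DK]
Visit PK; enqueue GE, NO → queue [WD, YH, ZK, HB, AR, VN, DJ, DK, GE, NO]
Visit WD; enqueue YP → queue [YH, ZK, HB, AR, VN, DJ, DK, GE, NO, YP]
Visit YH; enqueue IJ → queue [ZK, HB, AR, VN, DJ, DK, GE, NO, YP, IJ]
Visit ZK → queue [HB, AR, VN, DJ, DK, GE, NO, YP, IJ]
Visit HB → queue [AR, VN, DJ, DK, GE, NO, YP, IJ]
Visit AR → queue [VN, DJ, DK, GE, NO, YP, IJ]
Visit VN → queue [DJ, DK, GE, NO, YP, IJ]
Visit DJ → queue [DK, GE, NO, YP, IJ]
Visit DK; enqueue IK → queue [GE, NO, YP, IJ, IK]
Visit GE → queue [NO, YP, IJ, IK]
Visit NO → queue [YP, IJ, IK]
Visit YP → queue [IJ, IK]
Visit IJ → queue [IK]
Visit IK → queue []

TA -> PE -> GX -> PK -> WD -> YH -> ZK -> HB -> AR -> VN -> DJ -> DK -> GE -> NO -> YP -> IJ -> IK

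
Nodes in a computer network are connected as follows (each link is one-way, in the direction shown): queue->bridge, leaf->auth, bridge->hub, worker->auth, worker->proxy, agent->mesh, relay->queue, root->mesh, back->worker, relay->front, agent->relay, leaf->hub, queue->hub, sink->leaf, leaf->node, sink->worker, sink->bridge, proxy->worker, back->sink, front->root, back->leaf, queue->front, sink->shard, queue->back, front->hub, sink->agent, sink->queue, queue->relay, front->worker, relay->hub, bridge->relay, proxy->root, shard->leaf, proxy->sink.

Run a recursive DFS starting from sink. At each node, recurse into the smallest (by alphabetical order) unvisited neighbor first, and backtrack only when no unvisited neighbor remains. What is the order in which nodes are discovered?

Visit sink
sink → agent
agent → mesh
agent → relay
relay → front
front → hub
front → root
front → worker
worker → auth
worker → proxy
relay → queue
queue → back
back → leaf
leaf → node
queue → bridge
sink → shard

sink -> agent -> mesh -> relay -> front -> hub -> root -> worker -> auth -> proxy -> queue -> back -> leaf -> node -> bridge -> shard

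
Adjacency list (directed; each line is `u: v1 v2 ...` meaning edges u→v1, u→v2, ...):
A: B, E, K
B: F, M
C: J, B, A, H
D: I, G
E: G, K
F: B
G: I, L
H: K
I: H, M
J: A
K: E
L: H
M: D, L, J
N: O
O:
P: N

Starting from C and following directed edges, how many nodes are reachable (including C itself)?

BFS from C visits: C, J, B, A, H, F, M, E, K, D, L, G, I
Reachable nodes: 13 of 16 total.

13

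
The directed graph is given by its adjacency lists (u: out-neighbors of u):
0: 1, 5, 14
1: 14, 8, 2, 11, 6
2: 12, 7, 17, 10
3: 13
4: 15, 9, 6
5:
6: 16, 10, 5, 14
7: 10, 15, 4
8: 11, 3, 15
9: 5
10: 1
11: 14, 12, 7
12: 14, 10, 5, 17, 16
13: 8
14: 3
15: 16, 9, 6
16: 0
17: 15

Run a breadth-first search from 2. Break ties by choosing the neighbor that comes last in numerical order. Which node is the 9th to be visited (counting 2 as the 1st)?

5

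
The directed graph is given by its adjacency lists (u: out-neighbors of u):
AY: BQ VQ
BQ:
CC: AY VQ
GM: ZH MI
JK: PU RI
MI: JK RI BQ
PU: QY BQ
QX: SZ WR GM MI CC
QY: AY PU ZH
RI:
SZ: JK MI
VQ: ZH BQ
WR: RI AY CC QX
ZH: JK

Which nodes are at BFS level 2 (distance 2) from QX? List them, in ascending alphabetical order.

AY, BQ, JK, RI, VQ, ZH

Level 0: QX
Level 1: CC, GM, MI, SZ, WR
Level 2: AY, BQ, JK, RI, VQ, ZH
Level 3: PU
Level 4: QY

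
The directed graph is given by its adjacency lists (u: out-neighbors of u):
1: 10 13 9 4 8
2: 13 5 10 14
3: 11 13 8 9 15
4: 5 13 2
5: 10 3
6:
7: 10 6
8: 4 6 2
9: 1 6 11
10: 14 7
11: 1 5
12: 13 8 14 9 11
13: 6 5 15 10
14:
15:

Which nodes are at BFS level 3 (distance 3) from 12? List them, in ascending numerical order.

3, 7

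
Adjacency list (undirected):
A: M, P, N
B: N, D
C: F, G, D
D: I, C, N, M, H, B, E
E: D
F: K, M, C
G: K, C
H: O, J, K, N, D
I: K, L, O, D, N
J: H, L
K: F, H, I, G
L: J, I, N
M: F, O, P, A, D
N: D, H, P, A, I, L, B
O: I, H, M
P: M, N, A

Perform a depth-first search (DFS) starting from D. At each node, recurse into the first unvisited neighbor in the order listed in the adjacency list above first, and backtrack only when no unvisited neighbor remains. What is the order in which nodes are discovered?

D → I → K → F → M → O → H → J → L → N → P → A → B → C → G → E

Visit D
D → I
I → K
K → F
F → M
M → O
O → H
H → J
J → L
L → N
N → P
P → A
N → B
F → C
C → G
D → E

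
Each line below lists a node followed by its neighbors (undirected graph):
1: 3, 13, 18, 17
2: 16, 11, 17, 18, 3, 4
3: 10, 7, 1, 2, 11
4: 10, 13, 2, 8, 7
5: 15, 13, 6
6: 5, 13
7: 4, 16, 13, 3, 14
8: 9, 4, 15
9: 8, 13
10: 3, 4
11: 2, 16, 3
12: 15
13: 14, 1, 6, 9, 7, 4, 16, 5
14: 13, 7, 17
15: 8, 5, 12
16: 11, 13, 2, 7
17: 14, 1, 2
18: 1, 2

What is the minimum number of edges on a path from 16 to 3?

2

Level 0: 16
Level 1: 2, 7, 11, 13
Level 2: 1, 3, 4, 5, 6, 9, 14, 17, 18
Level 3: 8, 10, 15
Level 4: 12
3 first appears at level 2.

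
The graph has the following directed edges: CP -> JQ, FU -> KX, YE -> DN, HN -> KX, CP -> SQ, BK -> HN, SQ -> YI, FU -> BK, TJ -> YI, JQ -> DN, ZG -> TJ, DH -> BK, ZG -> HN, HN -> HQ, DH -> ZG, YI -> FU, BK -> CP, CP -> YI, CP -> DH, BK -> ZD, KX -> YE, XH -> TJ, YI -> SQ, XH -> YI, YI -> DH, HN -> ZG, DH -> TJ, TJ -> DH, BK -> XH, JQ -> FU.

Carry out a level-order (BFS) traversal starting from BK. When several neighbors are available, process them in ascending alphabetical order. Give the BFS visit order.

BK → CP → HN → XH → ZD → DH → JQ → SQ → YI → HQ → KX → ZG → TJ → DN → FU → YE

Visit BK; enqueue CP, HN, XH, ZD → queue [CP, HN, XH, ZD]
Visit CP; enqueue DH, JQ, SQ, YI → queue [HN, XH, ZD, DH, JQ, SQ, YI]
Visit HN; enqueue HQ, KX, ZG → queue [XH, ZD, DH, JQ, SQ, YI, HQ, KX, ZG]
Visit XH; enqueue TJ → queue [ZD, DH, JQ, SQ, YI, HQ, KX, ZG, TJ]
Visit ZD → queue [DH, JQ, SQ, YI, HQ, KX, ZG, TJ]
Visit DH → queue [JQ, SQ, YI, HQ, KX, ZG, TJ]
Visit JQ; enqueue DN, FU → queue [SQ, YI, HQ, KX, ZG, TJ, DN, FU]
Visit SQ → queue [YI, HQ, KX, ZG, TJ, DN, FU]
Visit YI → queue [HQ, KX, ZG, TJ, DN, FU]
Visit HQ → queue [KX, ZG, TJ, DN, FU]
Visit KX; enqueue YE → queue [ZG, TJ, DN, FU, YE]
Visit ZG → queue [TJ, DN, FU, YE]
Visit TJ → queue [DN, FU, YE]
Visit DN → queue [FU, YE]
Visit FU → queue [YE]
Visit YE → queue []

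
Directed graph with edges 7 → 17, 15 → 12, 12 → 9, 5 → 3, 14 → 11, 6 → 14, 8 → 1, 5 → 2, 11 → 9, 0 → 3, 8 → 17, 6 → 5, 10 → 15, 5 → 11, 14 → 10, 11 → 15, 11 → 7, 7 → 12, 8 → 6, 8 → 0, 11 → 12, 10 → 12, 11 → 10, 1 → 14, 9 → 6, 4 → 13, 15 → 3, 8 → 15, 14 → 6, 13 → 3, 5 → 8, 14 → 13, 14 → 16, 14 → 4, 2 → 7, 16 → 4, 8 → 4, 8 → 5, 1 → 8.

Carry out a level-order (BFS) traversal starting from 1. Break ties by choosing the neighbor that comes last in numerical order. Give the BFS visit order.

1 14 8 16 13 11 10 6 4 17 15 5 0 3 12 9 7 2

Visit 1; enqueue 14, 8 → queue [14, 8]
Visit 14; enqueue 16, 13, 11, 10, 6, 4 → queue [8, 16, 13, 11, 10, 6, 4]
Visit 8; enqueue 17, 15, 5, 0 → queue [16, 13, 11, 10, 6, 4, 17, 15, 5, 0]
Visit 16 → queue [13, 11, 10, 6, 4, 17, 15, 5, 0]
Visit 13; enqueue 3 → queue [11, 10, 6, 4, 17, 15, 5, 0, 3]
Visit 11; enqueue 12, 9, 7 → queue [10, 6, 4, 17, 15, 5, 0, 3, 12, 9, 7]
Visit 10 → queue [6, 4, 17, 15, 5, 0, 3, 12, 9, 7]
Visit 6 → queue [4, 17, 15, 5, 0, 3, 12, 9, 7]
Visit 4 → queue [17, 15, 5, 0, 3, 12, 9, 7]
Visit 17 → queue [15, 5, 0, 3, 12, 9, 7]
Visit 15 → queue [5, 0, 3, 12, 9, 7]
Visit 5; enqueue 2 → queue [0, 3, 12, 9, 7, 2]
Visit 0 → queue [3, 12, 9, 7, 2]
Visit 3 → queue [12, 9, 7, 2]
Visit 12 → queue [9, 7, 2]
Visit 9 → queue [7, 2]
Visit 7 → queue [2]
Visit 2 → queue []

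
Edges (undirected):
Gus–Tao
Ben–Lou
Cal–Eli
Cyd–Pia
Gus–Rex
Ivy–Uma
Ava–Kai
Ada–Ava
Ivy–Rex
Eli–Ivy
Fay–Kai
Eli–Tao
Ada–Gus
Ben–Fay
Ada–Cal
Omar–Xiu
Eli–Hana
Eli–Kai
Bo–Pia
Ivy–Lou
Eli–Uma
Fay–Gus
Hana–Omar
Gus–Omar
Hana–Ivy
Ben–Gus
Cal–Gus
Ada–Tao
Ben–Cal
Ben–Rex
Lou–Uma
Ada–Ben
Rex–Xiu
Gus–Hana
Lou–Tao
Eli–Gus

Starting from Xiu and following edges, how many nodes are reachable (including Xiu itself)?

BFS from Xiu visits: Xiu, Rex, Omar, Ivy, Gus, Ben, Hana, Uma, Lou, Eli, Tao, Fay, Cal, Ada, Kai, Ava
Reachable nodes: 16 of 19 total.

16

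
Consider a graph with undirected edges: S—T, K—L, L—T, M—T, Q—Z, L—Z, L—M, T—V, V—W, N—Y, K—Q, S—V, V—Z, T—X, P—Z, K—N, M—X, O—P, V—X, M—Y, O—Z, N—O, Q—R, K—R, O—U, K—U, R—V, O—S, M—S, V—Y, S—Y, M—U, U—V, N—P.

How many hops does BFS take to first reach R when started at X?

2

Level 0: X
Level 1: M, T, V
Level 2: L, R, S, U, W, Y, Z
Level 3: K, N, O, P, Q
R first appears at level 2.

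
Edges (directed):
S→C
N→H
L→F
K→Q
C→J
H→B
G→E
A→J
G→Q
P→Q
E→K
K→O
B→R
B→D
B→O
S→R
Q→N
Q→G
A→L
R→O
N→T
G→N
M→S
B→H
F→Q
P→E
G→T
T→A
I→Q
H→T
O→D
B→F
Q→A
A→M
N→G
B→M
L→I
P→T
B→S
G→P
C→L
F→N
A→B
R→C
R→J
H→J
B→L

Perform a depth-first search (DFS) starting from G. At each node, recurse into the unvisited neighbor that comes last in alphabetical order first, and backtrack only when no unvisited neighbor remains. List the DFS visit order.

G, T, A, M, S, R, O, D, J, C, L, I, Q, N, H, B, F, P, E, K

Visit G
G → T
T → A
A → M
M → S
S → R
R → O
O → D
R → J
R → C
C → L
L → I
I → Q
Q → N
N → H
H → B
B → F
G → P
P → E
E → K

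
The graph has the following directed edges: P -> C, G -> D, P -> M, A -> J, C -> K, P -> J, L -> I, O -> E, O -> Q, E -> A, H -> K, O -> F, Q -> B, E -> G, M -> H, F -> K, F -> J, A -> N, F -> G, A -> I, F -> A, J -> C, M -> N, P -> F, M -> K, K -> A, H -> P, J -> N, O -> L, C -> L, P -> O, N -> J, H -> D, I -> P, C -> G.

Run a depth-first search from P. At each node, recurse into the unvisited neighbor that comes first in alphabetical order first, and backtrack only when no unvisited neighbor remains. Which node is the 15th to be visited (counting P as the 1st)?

E

Visit P
P → C
C → G
G → D
C → K
K → A
A → I
A → J
J → N
C → L
P → F
P → M
M → H
P → O
O → E
O → Q
Q → B

Visit order: P, C, G, D, K, A, I, J, N, L, F, M, H, O, E, Q, B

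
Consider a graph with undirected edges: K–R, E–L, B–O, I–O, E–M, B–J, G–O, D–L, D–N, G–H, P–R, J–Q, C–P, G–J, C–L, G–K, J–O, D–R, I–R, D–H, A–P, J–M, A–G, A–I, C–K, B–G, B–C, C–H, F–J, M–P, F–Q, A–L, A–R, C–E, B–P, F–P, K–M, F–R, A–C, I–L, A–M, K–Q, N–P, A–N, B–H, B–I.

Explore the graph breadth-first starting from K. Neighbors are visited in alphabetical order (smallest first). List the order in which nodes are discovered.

K C G M Q R A B E H L P J O F D I N

Visit K; enqueue C, G, M, Q, R → queue [C, G, M, Q, R]
Visit C; enqueue A, B, E, H, L, P → queue [G, M, Q, R, A, B, E, H, L, P]
Visit G; enqueue J, O → queue [M, Q, R, A, B, E, H, L, P, J, O]
Visit M → queue [Q, R, A, B, E, H, L, P, J, O]
Visit Q; enqueue F → queue [R, A, B, E, H, L, P, J, O, F]
Visit R; enqueue D, I → queue [A, B, E, H, L, P, J, O, F, D, I]
Visit A; enqueue N → queue [B, E, H, L, P, J, O, F, D, I, N]
Visit B → queue [E, H, L, P, J, O, F, D, I, N]
Visit E → queue [H, L, P, J, O, F, D, I, N]
Visit H → queue [L, P, J, O, F, D, I, N]
Visit L → queue [P, J, O, F, D, I, N]
Visit P → queue [J, O, F, D, I, N]
Visit J → queue [O, F, D, I, N]
Visit O → queue [F, D, I, N]
Visit F → queue [D, I, N]
Visit D → queue [I, N]
Visit I → queue [N]
Visit N → queue []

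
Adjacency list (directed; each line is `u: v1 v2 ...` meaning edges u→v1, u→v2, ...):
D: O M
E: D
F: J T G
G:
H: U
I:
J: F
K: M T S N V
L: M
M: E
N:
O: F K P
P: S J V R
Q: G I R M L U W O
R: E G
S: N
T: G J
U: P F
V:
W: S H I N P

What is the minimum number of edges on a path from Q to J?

Level 0: Q
Level 1: G, I, L, M, O, R, U, W
Level 2: E, F, H, K, N, P, S
Level 3: D, J, T, V
J first appears at level 3.

3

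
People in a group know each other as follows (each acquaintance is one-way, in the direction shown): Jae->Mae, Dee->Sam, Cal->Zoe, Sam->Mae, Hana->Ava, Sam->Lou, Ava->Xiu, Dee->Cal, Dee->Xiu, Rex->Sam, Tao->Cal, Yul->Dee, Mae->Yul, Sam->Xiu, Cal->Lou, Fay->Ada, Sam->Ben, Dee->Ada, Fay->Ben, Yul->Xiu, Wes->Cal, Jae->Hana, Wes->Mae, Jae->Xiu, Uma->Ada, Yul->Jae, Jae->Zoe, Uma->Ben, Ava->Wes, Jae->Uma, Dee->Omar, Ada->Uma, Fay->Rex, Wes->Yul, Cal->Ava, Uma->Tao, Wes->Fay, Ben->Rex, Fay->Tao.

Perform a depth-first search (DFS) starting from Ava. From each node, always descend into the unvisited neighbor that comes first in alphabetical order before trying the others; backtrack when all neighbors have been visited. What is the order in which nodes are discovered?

Visit Ava
Ava → Wes
Wes → Cal
Cal → Lou
Cal → Zoe
Wes → Fay
Fay → Ada
Ada → Uma
Uma → Ben
Ben → Rex
Rex → Sam
Sam → Mae
Mae → Yul
Yul → Dee
Dee → Omar
Dee → Xiu
Yul → Jae
Jae → Hana
Uma → Tao

Ava -> Wes -> Cal -> Lou -> Zoe -> Fay -> Ada -> Uma -> Ben -> Rex -> Sam -> Mae -> Yul -> Dee -> Omar -> Xiu -> Jae -> Hana -> Tao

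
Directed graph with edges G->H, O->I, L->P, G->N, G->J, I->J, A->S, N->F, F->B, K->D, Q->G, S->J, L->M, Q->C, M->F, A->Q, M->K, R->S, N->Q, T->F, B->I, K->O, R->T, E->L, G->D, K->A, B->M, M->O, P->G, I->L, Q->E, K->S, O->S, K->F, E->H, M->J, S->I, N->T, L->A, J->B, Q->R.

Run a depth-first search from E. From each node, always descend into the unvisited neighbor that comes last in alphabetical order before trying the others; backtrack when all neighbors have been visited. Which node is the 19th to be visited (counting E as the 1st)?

Visit E
E → L
L → P
P → G
G → N
N → T
T → F
F → B
B → M
M → O
O → S
S → J
S → I
M → K
K → D
K → A
A → Q
Q → R
Q → C
G → H

Visit order: E, L, P, G, N, T, F, B, M, O, S, J, I, K, D, A, Q, R, C, H

C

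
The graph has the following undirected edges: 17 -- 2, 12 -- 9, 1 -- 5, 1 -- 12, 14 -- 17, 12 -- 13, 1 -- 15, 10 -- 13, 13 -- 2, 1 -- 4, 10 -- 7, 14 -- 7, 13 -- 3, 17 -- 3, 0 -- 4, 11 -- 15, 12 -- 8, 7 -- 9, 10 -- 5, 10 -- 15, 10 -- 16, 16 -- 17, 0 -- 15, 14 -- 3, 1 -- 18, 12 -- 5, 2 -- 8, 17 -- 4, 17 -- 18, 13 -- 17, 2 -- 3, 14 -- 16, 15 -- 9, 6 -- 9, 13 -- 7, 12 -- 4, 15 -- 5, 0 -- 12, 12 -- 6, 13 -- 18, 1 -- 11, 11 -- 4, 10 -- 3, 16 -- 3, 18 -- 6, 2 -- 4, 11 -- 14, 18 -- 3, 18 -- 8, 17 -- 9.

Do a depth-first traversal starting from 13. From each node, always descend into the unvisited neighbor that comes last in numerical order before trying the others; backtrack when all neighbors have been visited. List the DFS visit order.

Visit 13
13 → 18
18 → 17
17 → 16
16 → 14
14 → 11
11 → 15
15 → 10
10 → 7
7 → 9
9 → 12
12 → 8
8 → 2
2 → 4
4 → 1
1 → 5
4 → 0
2 → 3
12 → 6

13, 18, 17, 16, 14, 11, 15, 10, 7, 9, 12, 8, 2, 4, 1, 5, 0, 3, 6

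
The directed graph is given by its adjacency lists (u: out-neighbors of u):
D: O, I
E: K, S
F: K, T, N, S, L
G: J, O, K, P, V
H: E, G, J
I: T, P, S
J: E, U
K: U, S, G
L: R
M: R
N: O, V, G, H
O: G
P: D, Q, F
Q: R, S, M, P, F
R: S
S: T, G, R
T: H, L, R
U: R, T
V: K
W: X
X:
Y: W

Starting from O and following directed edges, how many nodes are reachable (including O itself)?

19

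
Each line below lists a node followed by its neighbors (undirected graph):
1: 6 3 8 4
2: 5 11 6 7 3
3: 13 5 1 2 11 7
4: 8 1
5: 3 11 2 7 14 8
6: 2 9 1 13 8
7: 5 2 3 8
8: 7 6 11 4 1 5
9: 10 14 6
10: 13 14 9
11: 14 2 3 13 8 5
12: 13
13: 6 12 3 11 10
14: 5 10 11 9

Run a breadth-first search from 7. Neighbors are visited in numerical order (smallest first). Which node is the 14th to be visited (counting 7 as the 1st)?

Visit 7; enqueue 2, 3, 5, 8 → queue [2, 3, 5, 8]
Visit 2; enqueue 6, 11 → queue [3, 5, 8, 6, 11]
Visit 3; enqueue 1, 13 → queue [5, 8, 6, 11, 1, 13]
Visit 5; enqueue 14 → queue [8, 6, 11, 1, 13, 14]
Visit 8; enqueue 4 → queue [6, 11, 1, 13, 14, 4]
Visit 6; enqueue 9 → queue [11, 1, 13, 14, 4, 9]
Visit 11 → queue [1, 13, 14, 4, 9]
Visit 1 → queue [13, 14, 4, 9]
Visit 13; enqueue 10, 12 → queue [14, 4, 9, 10, 12]
Visit 14 → queue [4, 9, 10, 12]
Visit 4 → queue [9, 10, 12]
Visit 9 → queue [10, 12]
Visit 10 → queue [12]
Visit 12 → queue []

Visit order: 7, 2, 3, 5, 8, 6, 11, 1, 13, 14, 4, 9, 10, 12

12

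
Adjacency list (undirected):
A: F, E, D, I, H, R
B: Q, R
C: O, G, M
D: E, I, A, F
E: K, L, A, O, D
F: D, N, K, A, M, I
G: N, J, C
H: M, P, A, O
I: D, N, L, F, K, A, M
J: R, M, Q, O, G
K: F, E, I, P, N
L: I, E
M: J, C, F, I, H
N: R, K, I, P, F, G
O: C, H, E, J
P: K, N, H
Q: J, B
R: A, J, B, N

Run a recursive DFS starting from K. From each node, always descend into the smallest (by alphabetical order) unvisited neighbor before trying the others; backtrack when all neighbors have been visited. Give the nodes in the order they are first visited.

K → E → A → D → F → I → L → M → C → G → J → O → H → P → N → R → B → Q

Visit K
K → E
E → A
A → D
D → F
F → I
I → L
I → M
M → C
C → G
G → J
J → O
O → H
H → P
P → N
N → R
R → B
B → Q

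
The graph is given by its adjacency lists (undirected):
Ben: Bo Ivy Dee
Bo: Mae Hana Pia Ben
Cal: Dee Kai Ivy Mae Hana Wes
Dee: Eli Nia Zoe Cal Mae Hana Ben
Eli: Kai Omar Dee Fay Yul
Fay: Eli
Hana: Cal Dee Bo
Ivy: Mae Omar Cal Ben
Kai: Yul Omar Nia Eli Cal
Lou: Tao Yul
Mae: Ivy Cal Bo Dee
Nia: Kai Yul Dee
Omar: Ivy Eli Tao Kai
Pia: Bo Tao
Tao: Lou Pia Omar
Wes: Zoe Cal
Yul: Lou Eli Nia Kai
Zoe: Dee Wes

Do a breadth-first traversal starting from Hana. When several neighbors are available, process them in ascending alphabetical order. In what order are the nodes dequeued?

Visit Hana; enqueue Bo, Cal, Dee → queue [Bo, Cal, Dee]
Visit Bo; enqueue Ben, Mae, Pia → queue [Cal, Dee, Ben, Mae, Pia]
Visit Cal; enqueue Ivy, Kai, Wes → queue [Dee, Ben, Mae, Pia, Ivy, Kai, Wes]
Visit Dee; enqueue Eli, Nia, Zoe → queue [Ben, Mae, Pia, Ivy, Kai, Wes, Eli, Nia, Zoe]
Visit Ben → queue [Mae, Pia, Ivy, Kai, Wes, Eli, Nia, Zoe]
Visit Mae → queue [Pia, Ivy, Kai, Wes, Eli, Nia, Zoe]
Visit Pia; enqueue Tao → queue [Ivy, Kai, Wes, Eli, Nia, Zoe, Tao]
Visit Ivy; enqueue Omar → queue [Kai, Wes, Eli, Nia, Zoe, Tao, Omar]
Visit Kai; enqueue Yul → queue [Wes, Eli, Nia, Zoe, Tao, Omar, Yul]
Visit Wes → queue [Eli, Nia, Zoe, Tao, Omar, Yul]
Visit Eli; enqueue Fay → queue [Nia, Zoe, Tao, Omar, Yul, Fay]
Visit Nia → queue [Zoe, Tao, Omar, Yul, Fay]
Visit Zoe → queue [Tao, Omar, Yul, Fay]
Visit Tao; enqueue Lou → queue [Omar, Yul, Fay, Lou]
Visit Omar → queue [Yul, Fay, Lou]
Visit Yul → queue [Fay, Lou]
Visit Fay → queue [Lou]
Visit Lou → queue []

Hana -> Bo -> Cal -> Dee -> Ben -> Mae -> Pia -> Ivy -> Kai -> Wes -> Eli -> Nia -> Zoe -> Tao -> Omar -> Yul -> Fay -> Lou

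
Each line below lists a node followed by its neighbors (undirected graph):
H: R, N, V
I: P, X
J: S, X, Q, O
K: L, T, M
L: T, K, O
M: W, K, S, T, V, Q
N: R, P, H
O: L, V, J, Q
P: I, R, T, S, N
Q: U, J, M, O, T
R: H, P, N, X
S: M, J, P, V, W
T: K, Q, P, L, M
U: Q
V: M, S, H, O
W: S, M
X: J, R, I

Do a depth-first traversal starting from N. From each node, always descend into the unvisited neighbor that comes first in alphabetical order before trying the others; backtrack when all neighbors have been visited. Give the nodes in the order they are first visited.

Visit N
N → H
H → R
R → P
P → I
I → X
X → J
J → O
O → L
L → K
K → M
M → Q
Q → T
Q → U
M → S
S → V
S → W

N → H → R → P → I → X → J → O → L → K → M → Q → T → U → S → V → W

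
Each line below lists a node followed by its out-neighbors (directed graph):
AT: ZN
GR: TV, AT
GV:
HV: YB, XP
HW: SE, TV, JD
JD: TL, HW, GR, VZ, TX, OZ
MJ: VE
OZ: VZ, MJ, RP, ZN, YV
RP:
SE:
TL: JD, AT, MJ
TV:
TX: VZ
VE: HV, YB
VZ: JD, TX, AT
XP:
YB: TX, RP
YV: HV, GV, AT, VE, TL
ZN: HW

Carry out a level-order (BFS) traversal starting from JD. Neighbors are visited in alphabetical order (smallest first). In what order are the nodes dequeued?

Visit JD; enqueue GR, HW, OZ, TL, TX, VZ → queue [GR, HW, OZ, TL, TX, VZ]
Visit GR; enqueue AT, TV → queue [HW, OZ, TL, TX, VZ, AT, TV]
Visit HW; enqueue SE → queue [OZ, TL, TX, VZ, AT, TV, SE]
Visit OZ; enqueue MJ, RP, YV, ZN → queue [TL, TX, VZ, AT, TV, SE, MJ, RP, YV, ZN]
Visit TL → queue [TX, VZ, AT, TV, SE, MJ, RP, YV, ZN]
Visit TX → queue [VZ, AT, TV, SE, MJ, RP, YV, ZN]
Visit VZ → queue [AT, TV, SE, MJ, RP, YV, ZN]
Visit AT → queue [TV, SE, MJ, RP, YV, ZN]
Visit TV → queue [SE, MJ, RP, YV, ZN]
Visit SE → queue [MJ, RP, YV, ZN]
Visit MJ; enqueue VE → queue [RP, YV, ZN, VE]
Visit RP → queue [YV, ZN, VE]
Visit YV; enqueue GV, HV → queue [ZN, VE, GV, HV]
Visit ZN → queue [VE, GV, HV]
Visit VE; enqueue YB → queue [GV, HV, YB]
Visit GV → queue [HV, YB]
Visit HV; enqueue XP → queue [YB, XP]
Visit YB → queue [XP]
Visit XP → queue []

JD, GR, HW, OZ, TL, TX, VZ, AT, TV, SE, MJ, RP, YV, ZN, VE, GV, HV, YB, XP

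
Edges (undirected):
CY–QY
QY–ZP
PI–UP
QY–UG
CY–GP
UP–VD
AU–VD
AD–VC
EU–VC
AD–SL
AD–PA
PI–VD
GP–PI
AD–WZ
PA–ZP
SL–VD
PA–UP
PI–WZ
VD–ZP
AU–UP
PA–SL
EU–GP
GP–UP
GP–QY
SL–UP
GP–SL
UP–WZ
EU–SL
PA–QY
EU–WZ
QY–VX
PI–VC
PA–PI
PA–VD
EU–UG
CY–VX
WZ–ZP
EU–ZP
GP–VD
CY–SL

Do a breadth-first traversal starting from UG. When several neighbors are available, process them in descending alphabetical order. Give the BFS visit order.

UG, QY, EU, ZP, VX, PA, GP, CY, WZ, VC, SL, VD, UP, PI, AD, AU

Visit UG; enqueue QY, EU → queue [QY, EU]
Visit QY; enqueue ZP, VX, PA, GP, CY → queue [EU, ZP, VX, PA, GP, CY]
Visit EU; enqueue WZ, VC, SL → queue [ZP, VX, PA, GP, CY, WZ, VC, SL]
Visit ZP; enqueue VD → queue [VX, PA, GP, CY, WZ, VC, SL, VD]
Visit VX → queue [PA, GP, CY, WZ, VC, SL, VD]
Visit PA; enqueue UP, PI, AD → queue [GP, CY, WZ, VC, SL, VD, UP, PI, AD]
Visit GP → queue [CY, WZ, VC, SL, VD, UP, PI, AD]
Visit CY → queue [WZ, VC, SL, VD, UP, PI, AD]
Visit WZ → queue [VC, SL, VD, UP, PI, AD]
Visit VC → queue [SL, VD, UP, PI, AD]
Visit SL → queue [VD, UP, PI, AD]
Visit VD; enqueue AU → queue [UP, PI, AD, AU]
Visit UP → queue [PI, AD, AU]
Visit PI → queue [AD, AU]
Visit AD → queue [AU]
Visit AU → queue []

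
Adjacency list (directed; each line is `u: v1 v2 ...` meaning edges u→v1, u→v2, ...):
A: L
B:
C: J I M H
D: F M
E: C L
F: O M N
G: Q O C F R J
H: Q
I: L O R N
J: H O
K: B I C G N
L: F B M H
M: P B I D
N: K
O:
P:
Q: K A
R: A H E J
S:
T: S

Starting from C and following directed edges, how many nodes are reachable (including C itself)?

BFS from C visits: C, M, J, I, H, P, D, B, O, R, N, L, Q, F, E, A, K, G
Reachable nodes: 18 of 20 total.

18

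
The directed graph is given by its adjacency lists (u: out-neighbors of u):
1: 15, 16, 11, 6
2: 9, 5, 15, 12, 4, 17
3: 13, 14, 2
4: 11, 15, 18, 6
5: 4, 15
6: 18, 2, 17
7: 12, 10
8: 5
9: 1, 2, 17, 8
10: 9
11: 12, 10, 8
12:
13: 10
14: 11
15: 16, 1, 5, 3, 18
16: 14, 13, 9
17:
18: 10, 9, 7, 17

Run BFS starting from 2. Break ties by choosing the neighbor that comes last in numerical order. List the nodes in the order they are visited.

2, 17, 15, 12, 9, 5, 4, 18, 16, 3, 1, 8, 11, 6, 10, 7, 14, 13

Visit 2; enqueue 17, 15, 12, 9, 5, 4 → queue [17, 15, 12, 9, 5, 4]
Visit 17 → queue [15, 12, 9, 5, 4]
Visit 15; enqueue 18, 16, 3, 1 → queue [12, 9, 5, 4, 18, 16, 3, 1]
Visit 12 → queue [9, 5, 4, 18, 16, 3, 1]
Visit 9; enqueue 8 → queue [5, 4, 18, 16, 3, 1, 8]
Visit 5 → queue [4, 18, 16, 3, 1, 8]
Visit 4; enqueue 11, 6 → queue [18, 16, 3, 1, 8, 11, 6]
Visit 18; enqueue 10, 7 → queue [16, 3, 1, 8, 11, 6, 10, 7]
Visit 16; enqueue 14, 13 → queue [3, 1, 8, 11, 6, 10, 7, 14, 13]
Visit 3 → queue [1, 8, 11, 6, 10, 7, 14, 13]
Visit 1 → queue [8, 11, 6, 10, 7, 14, 13]
Visit 8 → queue [11, 6, 10, 7, 14, 13]
Visit 11 → queue [6, 10, 7, 14, 13]
Visit 6 → queue [10, 7, 14, 13]
Visit 10 → queue [7, 14, 13]
Visit 7 → queue [14, 13]
Visit 14 → queue [13]
Visit 13 → queue []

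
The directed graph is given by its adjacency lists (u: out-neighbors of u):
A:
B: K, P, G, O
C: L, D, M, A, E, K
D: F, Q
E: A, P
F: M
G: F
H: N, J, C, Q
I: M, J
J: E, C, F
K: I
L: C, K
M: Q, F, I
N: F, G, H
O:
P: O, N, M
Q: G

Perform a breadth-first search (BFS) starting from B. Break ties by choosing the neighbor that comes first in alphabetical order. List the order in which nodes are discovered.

Visit B; enqueue G, K, O, P → queue [G, K, O, P]
Visit G; enqueue F → queue [K, O, P, F]
Visit K; enqueue I → queue [O, P, F, I]
Visit O → queue [P, F, I]
Visit P; enqueue M, N → queue [F, I, M, N]
Visit F → queue [I, M, N]
Visit I; enqueue J → queue [M, N, J]
Visit M; enqueue Q → queue [N, J, Q]
Visit N; enqueue H → queue [J, Q, H]
Visit J; enqueue C, E → queue [Q, H, C, E]
Visit Q → queue [H, C, E]
Visit H → queue [C, E]
Visit C; enqueue A, D, L → queue [E, A, D, L]
Visit E → queue [A, D, L]
Visit A → queue [D, L]
Visit D → queue [L]
Visit L → queue []

B -> G -> K -> O -> P -> F -> I -> M -> N -> J -> Q -> H -> C -> E -> A -> D -> L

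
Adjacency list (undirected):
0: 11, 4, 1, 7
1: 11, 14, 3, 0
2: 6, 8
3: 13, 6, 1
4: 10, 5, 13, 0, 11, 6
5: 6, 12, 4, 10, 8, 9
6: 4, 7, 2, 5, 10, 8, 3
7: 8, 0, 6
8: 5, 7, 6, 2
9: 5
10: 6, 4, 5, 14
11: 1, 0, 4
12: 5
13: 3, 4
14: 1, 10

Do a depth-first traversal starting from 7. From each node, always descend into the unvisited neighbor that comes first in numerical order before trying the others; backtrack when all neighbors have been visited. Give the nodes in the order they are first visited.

7, 0, 1, 3, 6, 2, 8, 5, 4, 10, 14, 11, 13, 9, 12

Visit 7
7 → 0
0 → 1
1 → 3
3 → 6
6 → 2
2 → 8
8 → 5
5 → 4
4 → 10
10 → 14
4 → 11
4 → 13
5 → 9
5 → 12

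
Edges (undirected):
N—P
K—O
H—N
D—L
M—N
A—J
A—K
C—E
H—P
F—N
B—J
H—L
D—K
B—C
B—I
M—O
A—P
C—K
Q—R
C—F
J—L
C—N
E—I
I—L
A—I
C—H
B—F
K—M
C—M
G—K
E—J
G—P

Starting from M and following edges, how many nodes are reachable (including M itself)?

16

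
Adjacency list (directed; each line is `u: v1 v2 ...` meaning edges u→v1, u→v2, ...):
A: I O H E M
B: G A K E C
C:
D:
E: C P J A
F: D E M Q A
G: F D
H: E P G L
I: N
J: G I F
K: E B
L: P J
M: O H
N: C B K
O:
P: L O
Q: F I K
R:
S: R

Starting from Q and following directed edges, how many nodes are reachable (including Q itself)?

17

BFS from Q visits: Q, F, I, K, D, E, M, A, N, B, C, P, J, O, H, G, L
Reachable nodes: 17 of 19 total.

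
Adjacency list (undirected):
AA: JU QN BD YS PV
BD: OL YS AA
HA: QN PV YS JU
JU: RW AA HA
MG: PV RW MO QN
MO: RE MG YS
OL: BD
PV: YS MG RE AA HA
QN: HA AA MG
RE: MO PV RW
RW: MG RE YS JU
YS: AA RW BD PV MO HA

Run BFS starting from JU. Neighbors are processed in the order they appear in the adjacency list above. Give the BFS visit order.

JU, RW, AA, HA, MG, RE, YS, QN, BD, PV, MO, OL

Visit JU; enqueue RW, AA, HA → queue [RW, AA, HA]
Visit RW; enqueue MG, RE, YS → queue [AA, HA, MG, RE, YS]
Visit AA; enqueue QN, BD, PV → queue [HA, MG, RE, YS, QN, BD, PV]
Visit HA → queue [MG, RE, YS, QN, BD, PV]
Visit MG; enqueue MO → queue [RE, YS, QN, BD, PV, MO]
Visit RE → queue [YS, QN, BD, PV, MO]
Visit YS → queue [QN, BD, PV, MO]
Visit QN → queue [BD, PV, MO]
Visit BD; enqueue OL → queue [PV, MO, OL]
Visit PV → queue [MO, OL]
Visit MO → queue [OL]
Visit OL → queue []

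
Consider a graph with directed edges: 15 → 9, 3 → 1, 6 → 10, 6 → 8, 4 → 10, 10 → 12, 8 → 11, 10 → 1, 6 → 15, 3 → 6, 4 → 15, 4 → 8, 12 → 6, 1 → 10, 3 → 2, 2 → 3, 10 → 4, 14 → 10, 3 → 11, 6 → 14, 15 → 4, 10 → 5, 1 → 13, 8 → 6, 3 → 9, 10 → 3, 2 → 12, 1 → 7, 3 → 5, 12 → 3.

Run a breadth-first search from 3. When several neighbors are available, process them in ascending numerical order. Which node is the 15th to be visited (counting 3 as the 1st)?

Visit 3; enqueue 1, 2, 5, 6, 9, 11 → queue [1, 2, 5, 6, 9, 11]
Visit 1; enqueue 7, 10, 13 → queue [2, 5, 6, 9, 11, 7, 10, 13]
Visit 2; enqueue 12 → queue [5, 6, 9, 11, 7, 10, 13, 12]
Visit 5 → queue [6, 9, 11, 7, 10, 13, 12]
Visit 6; enqueue 8, 14, 15 → queue [9, 11, 7, 10, 13, 12, 8, 14, 15]
Visit 9 → queue [11, 7, 10, 13, 12, 8, 14, 15]
Visit 11 → queue [7, 10, 13, 12, 8, 14, 15]
Visit 7 → queue [10, 13, 12, 8, 14, 15]
Visit 10; enqueue 4 → queue [13, 12, 8, 14, 15, 4]
Visit 13 → queue [12, 8, 14, 15, 4]
Visit 12 → queue [8, 14, 15, 4]
Visit 8 → queue [14, 15, 4]
Visit 14 → queue [15, 4]
Visit 15 → queue [4]
Visit 4 → queue []

Visit order: 3, 1, 2, 5, 6, 9, 11, 7, 10, 13, 12, 8, 14, 15, 4

4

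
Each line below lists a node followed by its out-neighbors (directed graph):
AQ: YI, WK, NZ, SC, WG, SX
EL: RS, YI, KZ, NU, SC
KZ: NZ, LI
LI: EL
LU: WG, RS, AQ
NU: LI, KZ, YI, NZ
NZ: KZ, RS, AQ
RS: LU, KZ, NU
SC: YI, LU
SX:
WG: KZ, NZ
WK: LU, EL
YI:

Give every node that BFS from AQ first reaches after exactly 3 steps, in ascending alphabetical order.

Level 0: AQ
Level 1: NZ, SC, SX, WG, WK, YI
Level 2: EL, KZ, LU, RS
Level 3: LI, NU

LI, NU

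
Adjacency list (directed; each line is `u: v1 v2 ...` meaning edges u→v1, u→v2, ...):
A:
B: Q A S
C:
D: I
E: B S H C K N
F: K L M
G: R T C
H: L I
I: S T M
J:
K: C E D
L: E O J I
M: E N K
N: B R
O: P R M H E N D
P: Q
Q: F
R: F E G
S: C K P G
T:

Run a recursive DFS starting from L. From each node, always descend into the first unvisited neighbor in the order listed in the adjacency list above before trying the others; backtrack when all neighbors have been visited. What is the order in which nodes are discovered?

L → E → B → Q → F → K → C → D → I → S → P → G → R → T → M → N → A → H → O → J

Visit L
L → E
E → B
B → Q
Q → F
F → K
K → C
K → D
D → I
I → S
S → P
S → G
G → R
G → T
I → M
M → N
B → A
E → H
L → O
L → J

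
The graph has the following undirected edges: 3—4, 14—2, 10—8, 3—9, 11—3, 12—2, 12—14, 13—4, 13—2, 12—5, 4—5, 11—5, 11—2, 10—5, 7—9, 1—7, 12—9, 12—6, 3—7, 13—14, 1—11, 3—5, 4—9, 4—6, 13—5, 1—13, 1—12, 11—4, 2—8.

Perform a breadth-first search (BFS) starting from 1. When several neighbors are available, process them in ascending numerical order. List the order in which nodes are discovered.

Visit 1; enqueue 7, 11, 12, 13 → queue [7, 11, 12, 13]
Visit 7; enqueue 3, 9 → queue [11, 12, 13, 3, 9]
Visit 11; enqueue 2, 4, 5 → queue [12, 13, 3, 9, 2, 4, 5]
Visit 12; enqueue 6, 14 → queue [13, 3, 9, 2, 4, 5, 6, 14]
Visit 13 → queue [3, 9, 2, 4, 5, 6, 14]
Visit 3 → queue [9, 2, 4, 5, 6, 14]
Visit 9 → queue [2, 4, 5, 6, 14]
Visit 2; enqueue 8 → queue [4, 5, 6, 14, 8]
Visit 4 → queue [5, 6, 14, 8]
Visit 5; enqueue 10 → queue [6, 14, 8, 10]
Visit 6 → queue [14, 8, 10]
Visit 14 → queue [8, 10]
Visit 8 → queue [10]
Visit 10 → queue []

1, 7, 11, 12, 13, 3, 9, 2, 4, 5, 6, 14, 8, 10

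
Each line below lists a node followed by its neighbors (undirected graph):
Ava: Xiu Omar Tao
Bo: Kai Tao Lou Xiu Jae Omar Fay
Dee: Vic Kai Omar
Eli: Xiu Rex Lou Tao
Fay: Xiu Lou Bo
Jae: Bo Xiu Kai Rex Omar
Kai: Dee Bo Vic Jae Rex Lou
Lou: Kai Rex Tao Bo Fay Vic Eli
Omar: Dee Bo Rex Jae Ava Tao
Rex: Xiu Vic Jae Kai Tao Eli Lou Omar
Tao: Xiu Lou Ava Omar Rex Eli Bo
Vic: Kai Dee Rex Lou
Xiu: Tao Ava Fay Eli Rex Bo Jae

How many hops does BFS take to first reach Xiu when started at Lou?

Level 0: Lou
Level 1: Bo, Eli, Fay, Kai, Rex, Tao, Vic
Level 2: Ava, Dee, Jae, Omar, Xiu
Xiu first appears at level 2.

2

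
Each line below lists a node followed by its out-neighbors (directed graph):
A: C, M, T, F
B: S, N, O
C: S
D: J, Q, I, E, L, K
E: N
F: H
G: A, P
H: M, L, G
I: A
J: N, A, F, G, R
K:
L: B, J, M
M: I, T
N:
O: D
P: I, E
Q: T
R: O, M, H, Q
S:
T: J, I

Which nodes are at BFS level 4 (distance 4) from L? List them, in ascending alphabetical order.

E, K

Level 0: L
Level 1: B, J, M
Level 2: A, F, G, I, N, O, R, S, T
Level 3: C, D, H, P, Q
Level 4: E, K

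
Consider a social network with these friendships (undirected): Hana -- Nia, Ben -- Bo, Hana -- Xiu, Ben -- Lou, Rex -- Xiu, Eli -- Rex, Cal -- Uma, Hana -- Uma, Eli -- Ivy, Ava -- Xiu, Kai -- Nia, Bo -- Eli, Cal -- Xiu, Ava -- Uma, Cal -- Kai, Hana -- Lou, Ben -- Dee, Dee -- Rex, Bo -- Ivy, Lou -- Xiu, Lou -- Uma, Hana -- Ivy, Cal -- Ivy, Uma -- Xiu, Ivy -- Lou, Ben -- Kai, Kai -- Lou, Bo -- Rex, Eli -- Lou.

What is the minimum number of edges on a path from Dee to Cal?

3

Level 0: Dee
Level 1: Ben, Rex
Level 2: Bo, Eli, Kai, Lou, Xiu
Level 3: Ava, Cal, Hana, Ivy, Nia, Uma
Cal first appears at level 3.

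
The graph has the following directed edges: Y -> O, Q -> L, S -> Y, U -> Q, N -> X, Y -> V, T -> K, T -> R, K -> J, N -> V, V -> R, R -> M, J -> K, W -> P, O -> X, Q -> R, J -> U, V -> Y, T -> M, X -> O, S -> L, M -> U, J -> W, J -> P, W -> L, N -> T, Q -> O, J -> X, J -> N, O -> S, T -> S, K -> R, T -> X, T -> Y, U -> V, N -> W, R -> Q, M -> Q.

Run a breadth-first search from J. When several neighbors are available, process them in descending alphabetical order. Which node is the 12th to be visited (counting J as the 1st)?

T

Visit J; enqueue X, W, U, P, N, K → queue [X, W, U, P, N, K]
Visit X; enqueue O → queue [W, U, P, N, K, O]
Visit W; enqueue L → queue [U, P, N, K, O, L]
Visit U; enqueue V, Q → queue [P, N, K, O, L, V, Q]
Visit P → queue [N, K, O, L, V, Q]
Visit N; enqueue T → queue [K, O, L, V, Q, T]
Visit K; enqueue R → queue [O, L, V, Q, T, R]
Visit O; enqueue S → queue [L, V, Q, T, R, S]
Visit L → queue [V, Q, T, R, S]
Visit V; enqueue Y → queue [Q, T, R, S, Y]
Visit Q → queue [T, R, S, Y]
Visit T; enqueue M → queue [R, S, Y, M]
Visit R → queue [S, Y, M]
Visit S → queue [Y, M]
Visit Y → queue [M]
Visit M → queue []

Visit order: J, X, W, U, P, N, K, O, L, V, Q, T, R, S, Y, M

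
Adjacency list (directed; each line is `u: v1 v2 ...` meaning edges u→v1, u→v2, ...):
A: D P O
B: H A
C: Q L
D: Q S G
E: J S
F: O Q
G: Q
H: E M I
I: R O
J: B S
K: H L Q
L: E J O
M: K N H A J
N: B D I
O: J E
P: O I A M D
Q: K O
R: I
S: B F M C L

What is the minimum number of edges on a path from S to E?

2

Level 0: S
Level 1: B, C, F, L, M
Level 2: A, E, H, J, K, N, O, Q
Level 3: D, I, P
Level 4: G, R
E first appears at level 2.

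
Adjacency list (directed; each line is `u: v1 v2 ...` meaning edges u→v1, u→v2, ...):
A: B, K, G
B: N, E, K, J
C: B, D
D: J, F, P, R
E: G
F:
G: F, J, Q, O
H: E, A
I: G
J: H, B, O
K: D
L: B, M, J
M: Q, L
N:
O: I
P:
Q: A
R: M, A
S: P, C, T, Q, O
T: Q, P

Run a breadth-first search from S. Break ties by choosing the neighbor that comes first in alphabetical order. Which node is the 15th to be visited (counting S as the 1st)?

F

Visit S; enqueue C, O, P, Q, T → queue [C, O, P, Q, T]
Visit C; enqueue B, D → queue [O, P, Q, T, B, D]
Visit O; enqueue I → queue [P, Q, T, B, D, I]
Visit P → queue [Q, T, B, D, I]
Visit Q; enqueue A → queue [T, B, D, I, A]
Visit T → queue [B, D, I, A]
Visit B; enqueue E, J, K, N → queue [D, I, A, E, J, K, N]
Visit D; enqueue F, R → queue [I, A, E, J, K, N, F, R]
Visit I; enqueue G → queue [A, E, J, K, N, F, R, G]
Visit A → queue [E, J, K, N, F, R, G]
Visit E → queue [J, K, N, F, R, G]
Visit J; enqueue H → queue [K, N, F, R, G, H]
Visit K → queue [N, F, R, G, H]
Visit N → queue [F, R, G, H]
Visit F → queue [R, G, H]
Visit R; enqueue M → queue [G, H, M]
Visit G → queue [H, M]
Visit H → queue [M]
Visit M; enqueue L → queue [L]
Visit L → queue []

Visit order: S, C, O, P, Q, T, B, D, I, A, E, J, K, N, F, R, G, H, M, L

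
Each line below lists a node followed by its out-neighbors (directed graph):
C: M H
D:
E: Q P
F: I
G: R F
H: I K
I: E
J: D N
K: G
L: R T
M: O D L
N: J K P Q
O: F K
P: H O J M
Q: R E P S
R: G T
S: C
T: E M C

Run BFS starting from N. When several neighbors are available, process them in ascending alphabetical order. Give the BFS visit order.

N → J → K → P → Q → D → G → H → M → O → E → R → S → F → I → L → T → C

Visit N; enqueue J, K, P, Q → queue [J, K, P, Q]
Visit J; enqueue D → queue [K, P, Q, D]
Visit K; enqueue G → queue [P, Q, D, G]
Visit P; enqueue H, M, O → queue [Q, D, G, H, M, O]
Visit Q; enqueue E, R, S → queue [D, G, H, M, O, E, R, S]
Visit D → queue [G, H, M, O, E, R, S]
Visit G; enqueue F → queue [H, M, O, E, R, S, F]
Visit H; enqueue I → queue [M, O, E, R, S, F, I]
Visit M; enqueue L → queue [O, E, R, S, F, I, L]
Visit O → queue [E, R, S, F, I, L]
Visit E → queue [R, S, F, I, L]
Visit R; enqueue T → queue [S, F, I, L, T]
Visit S; enqueue C → queue [F, I, L, T, C]
Visit F → queue [I, L, T, C]
Visit I → queue [L, T, C]
Visit L → queue [T, C]
Visit T → queue [C]
Visit C → queue []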